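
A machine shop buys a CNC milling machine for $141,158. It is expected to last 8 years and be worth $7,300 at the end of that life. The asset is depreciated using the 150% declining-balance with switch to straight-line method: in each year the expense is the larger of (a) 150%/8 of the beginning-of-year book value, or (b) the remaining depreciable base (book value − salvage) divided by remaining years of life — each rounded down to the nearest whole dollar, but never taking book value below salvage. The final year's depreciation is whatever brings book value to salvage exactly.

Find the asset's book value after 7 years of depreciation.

Depreciable base = $141,158 − $7,300 = $133,858.
Year 1: DB = ⌊$141,158 × 150%/8⌋ = $26,467; SL = ⌊$133,858/8⌋ = $16,732 → take DB $26,467. Book value $114,691.
Year 2: DB = ⌊$114,691 × 150%/8⌋ = $21,504; SL = ⌊$107,391/7⌋ = $15,341 → take DB $21,504. Book value $93,187.
Year 3: DB = ⌊$93,187 × 150%/8⌋ = $17,472; SL = ⌊$85,887/6⌋ = $14,314 → take DB $17,472. Book value $75,715.
Year 4: DB = ⌊$75,715 × 150%/8⌋ = $14,196; SL = ⌊$68,415/5⌋ = $13,683 → take DB $14,196. Book value $61,519.
Year 5: DB = ⌊$61,519 × 150%/8⌋ = $11,534; SL = ⌊$54,219/4⌋ = $13,554 → take SL $13,554. Book value $47,965.
Year 6: DB = ⌊$47,965 × 150%/8⌋ = $8,993; SL = ⌊$40,665/3⌋ = $13,555 → take SL $13,555. Book value $34,410.
Year 7: DB = ⌊$34,410 × 150%/8⌋ = $6,451; SL = ⌊$27,110/2⌋ = $13,555 → take SL $13,555. Book value $20,855.

$20,855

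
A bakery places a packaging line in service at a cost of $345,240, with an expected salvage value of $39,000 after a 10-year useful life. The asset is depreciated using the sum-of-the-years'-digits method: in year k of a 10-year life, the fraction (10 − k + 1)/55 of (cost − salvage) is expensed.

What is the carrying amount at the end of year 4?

Depreciable base = $345,240 − $39,000 = $306,240.
Sum of the years' digits = 10+9+8+7+6+5+4+3+2+1 = 55.
Year 1: $306,240 × 10/55 = $55,680. Book value $289,560.
Year 2: $306,240 × 9/55 = $50,112. Book value $239,448.
Year 3: $306,240 × 8/55 = $44,544. Book value $194,904.
Year 4: $306,240 × 7/55 = $38,976. Book value $155,928.

$155,928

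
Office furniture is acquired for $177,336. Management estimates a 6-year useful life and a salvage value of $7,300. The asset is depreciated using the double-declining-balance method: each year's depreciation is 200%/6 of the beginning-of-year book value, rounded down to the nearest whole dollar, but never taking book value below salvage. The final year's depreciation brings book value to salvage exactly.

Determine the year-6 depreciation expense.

$16,054

Depreciable base = $177,336 − $7,300 = $170,036.
Year 1: ⌊$177,336 × 200%/6⌋ = $59,112. Book value $118,224.
Year 2: ⌊$118,224 × 200%/6⌋ = $39,408. Book value $78,816.
Year 3: ⌊$78,816 × 200%/6⌋ = $26,272. Book value $52,544.
Year 4: ⌊$52,544 × 200%/6⌋ = $17,514. Book value $35,030.
Year 5: ⌊$35,030 × 200%/6⌋ = $11,676. Book value $23,354.
Year 6 (final): $23,354 − $7,300 = $16,054. Book value $7,300.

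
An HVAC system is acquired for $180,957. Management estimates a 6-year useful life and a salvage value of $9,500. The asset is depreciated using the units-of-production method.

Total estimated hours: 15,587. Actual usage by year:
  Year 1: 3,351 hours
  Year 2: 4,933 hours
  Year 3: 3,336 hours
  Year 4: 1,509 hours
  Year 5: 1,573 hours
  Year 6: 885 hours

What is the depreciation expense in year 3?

Depreciable base = $180,957 − $9,500 = $171,457.
Rate = $171,457 / 15,587 hours = $11 per hour.
Year 1: 3,351 × $11 = $36,861. Book value $144,096.
Year 2: 4,933 × $11 = $54,263. Book value $89,833.
Year 3: 3,336 × $11 = $36,696. Book value $53,137.

$36,696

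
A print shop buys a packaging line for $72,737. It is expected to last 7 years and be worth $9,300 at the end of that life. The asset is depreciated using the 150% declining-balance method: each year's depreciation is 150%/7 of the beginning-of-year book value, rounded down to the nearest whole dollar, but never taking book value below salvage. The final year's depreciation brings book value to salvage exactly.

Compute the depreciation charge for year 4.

$7,560

Depreciable base = $72,737 − $9,300 = $63,437.
Year 1: ⌊$72,737 × 150%/7⌋ = $15,586. Book value $57,151.
Year 2: ⌊$57,151 × 150%/7⌋ = $12,246. Book value $44,905.
Year 3: ⌊$44,905 × 150%/7⌋ = $9,622. Book value $35,283.
Year 4: ⌊$35,283 × 150%/7⌋ = $7,560. Book value $27,723.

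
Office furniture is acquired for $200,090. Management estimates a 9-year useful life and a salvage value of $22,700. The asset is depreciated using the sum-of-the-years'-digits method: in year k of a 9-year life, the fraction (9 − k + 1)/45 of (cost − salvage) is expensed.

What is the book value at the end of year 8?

$26,642

Depreciable base = $200,090 − $22,700 = $177,390.
Sum of the years' digits = 9+8+7+6+5+4+3+2+1 = 45.
Year 1: $177,390 × 9/45 = $35,478. Book value $164,612.
Year 2: $177,390 × 8/45 = $31,536. Book value $133,076.
Year 3: $177,390 × 7/45 = $27,594. Book value $105,482.
Year 4: $177,390 × 6/45 = $23,652. Book value $81,830.
Year 5: $177,390 × 5/45 = $19,710. Book value $62,120.
Year 6: $177,390 × 4/45 = $15,768. Book value $46,352.
Year 7: $177,390 × 3/45 = $11,826. Book value $34,526.
Year 8: $177,390 × 2/45 = $7,884. Book value $26,642.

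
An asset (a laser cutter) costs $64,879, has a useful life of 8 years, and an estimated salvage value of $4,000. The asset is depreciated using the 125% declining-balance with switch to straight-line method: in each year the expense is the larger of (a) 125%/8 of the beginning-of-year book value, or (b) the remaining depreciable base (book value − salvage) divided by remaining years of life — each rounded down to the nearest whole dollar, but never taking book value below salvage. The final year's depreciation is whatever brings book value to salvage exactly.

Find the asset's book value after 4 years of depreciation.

$31,978

Depreciable base = $64,879 − $4,000 = $60,879.
Year 1: DB = ⌊$64,879 × 125%/8⌋ = $10,137; SL = ⌊$60,879/8⌋ = $7,609 → take DB $10,137. Book value $54,742.
Year 2: DB = ⌊$54,742 × 125%/8⌋ = $8,553; SL = ⌊$50,742/7⌋ = $7,248 → take DB $8,553. Book value $46,189.
Year 3: DB = ⌊$46,189 × 125%/8⌋ = $7,217; SL = ⌊$42,189/6⌋ = $7,031 → take DB $7,217. Book value $38,972.
Year 4: DB = ⌊$38,972 × 125%/8⌋ = $6,089; SL = ⌊$34,972/5⌋ = $6,994 → take SL $6,994. Book value $31,978.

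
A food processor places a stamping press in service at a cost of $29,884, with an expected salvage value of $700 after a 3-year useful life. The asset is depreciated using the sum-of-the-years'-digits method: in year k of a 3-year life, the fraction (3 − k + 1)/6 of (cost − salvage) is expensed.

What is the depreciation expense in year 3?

$4,864

Depreciable base = $29,884 − $700 = $29,184.
Sum of the years' digits = 3+2+1 = 6.
Year 1: $29,184 × 3/6 = $14,592. Book value $15,292.
Year 2: $29,184 × 2/6 = $9,728. Book value $5,564.
Year 3: $29,184 × 1/6 = $4,864. Book value $700.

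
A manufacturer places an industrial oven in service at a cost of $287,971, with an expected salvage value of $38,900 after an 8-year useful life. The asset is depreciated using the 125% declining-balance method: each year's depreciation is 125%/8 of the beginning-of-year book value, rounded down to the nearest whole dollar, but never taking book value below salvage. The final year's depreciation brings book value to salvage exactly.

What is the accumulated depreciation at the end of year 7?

$200,300

Depreciable base = $287,971 − $38,900 = $249,071.
Year 1: ⌊$287,971 × 125%/8⌋ = $44,995. Book value $242,976.
Year 2: ⌊$242,976 × 125%/8⌋ = $37,965. Book value $205,011.
Year 3: ⌊$205,011 × 125%/8⌋ = $32,032. Book value $172,979.
Year 4: ⌊$172,979 × 125%/8⌋ = $27,027. Book value $145,952.
Year 5: ⌊$145,952 × 125%/8⌋ = $22,805. Book value $123,147.
Year 6: ⌊$123,147 × 125%/8⌋ = $19,241. Book value $103,906.
Year 7: ⌊$103,906 × 125%/8⌋ = $16,235. Book value $87,671.
Accumulated through year 7 = $287,971 − $87,671 = $200,300.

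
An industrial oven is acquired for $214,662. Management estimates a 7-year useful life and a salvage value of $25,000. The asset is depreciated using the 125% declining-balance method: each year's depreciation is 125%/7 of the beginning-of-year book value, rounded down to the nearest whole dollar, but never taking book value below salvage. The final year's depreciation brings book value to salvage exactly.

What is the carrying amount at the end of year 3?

$118,979

Depreciable base = $214,662 − $25,000 = $189,662.
Year 1: ⌊$214,662 × 125%/7⌋ = $38,332. Book value $176,330.
Year 2: ⌊$176,330 × 125%/7⌋ = $31,487. Book value $144,843.
Year 3: ⌊$144,843 × 125%/7⌋ = $25,864. Book value $118,979.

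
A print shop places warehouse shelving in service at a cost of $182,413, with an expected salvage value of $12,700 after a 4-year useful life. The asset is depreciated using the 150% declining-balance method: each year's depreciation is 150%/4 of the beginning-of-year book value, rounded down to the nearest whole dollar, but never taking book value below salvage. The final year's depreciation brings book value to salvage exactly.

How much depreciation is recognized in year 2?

$42,753

Depreciable base = $182,413 − $12,700 = $169,713.
Year 1: ⌊$182,413 × 150%/4⌋ = $68,404. Book value $114,009.
Year 2: ⌊$114,009 × 150%/4⌋ = $42,753. Book value $71,256.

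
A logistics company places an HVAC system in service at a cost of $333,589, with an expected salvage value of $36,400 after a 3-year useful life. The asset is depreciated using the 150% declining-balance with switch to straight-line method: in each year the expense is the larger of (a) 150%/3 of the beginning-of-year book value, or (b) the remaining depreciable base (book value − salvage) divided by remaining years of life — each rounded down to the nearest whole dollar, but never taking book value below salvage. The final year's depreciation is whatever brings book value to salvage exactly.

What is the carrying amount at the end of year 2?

Depreciable base = $333,589 − $36,400 = $297,189.
Year 1: DB = ⌊$333,589 × 150%/3⌋ = $166,794; SL = ⌊$297,189/3⌋ = $99,063 → take DB $166,794. Book value $166,795.
Year 2: DB = ⌊$166,795 × 150%/3⌋ = $83,397; SL = ⌊$130,395/2⌋ = $65,197 → take DB $83,397. Book value $83,398.

$83,398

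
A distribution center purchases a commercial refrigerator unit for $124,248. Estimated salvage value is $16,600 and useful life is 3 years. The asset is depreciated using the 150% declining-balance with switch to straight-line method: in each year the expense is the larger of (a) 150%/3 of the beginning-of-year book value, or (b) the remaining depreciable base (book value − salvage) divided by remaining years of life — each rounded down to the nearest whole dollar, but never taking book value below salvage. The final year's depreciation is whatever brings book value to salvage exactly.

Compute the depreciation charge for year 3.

$14,462

Depreciable base = $124,248 − $16,600 = $107,648.
Year 1: DB = ⌊$124,248 × 150%/3⌋ = $62,124; SL = ⌊$107,648/3⌋ = $35,882 → take DB $62,124. Book value $62,124.
Year 2: DB = ⌊$62,124 × 150%/3⌋ = $31,062; SL = ⌊$45,524/2⌋ = $22,762 → take DB $31,062. Book value $31,062.
Year 3 (final): $31,062 − $16,600 = $14,462. Book value $16,600.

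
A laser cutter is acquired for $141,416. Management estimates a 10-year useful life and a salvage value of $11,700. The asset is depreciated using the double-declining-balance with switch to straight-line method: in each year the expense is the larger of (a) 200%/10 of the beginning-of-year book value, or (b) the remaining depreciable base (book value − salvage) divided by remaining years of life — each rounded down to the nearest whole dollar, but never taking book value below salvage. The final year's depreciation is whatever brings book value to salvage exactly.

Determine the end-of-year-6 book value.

Depreciable base = $141,416 − $11,700 = $129,716.
Year 1: DB = ⌊$141,416 × 200%/10⌋ = $28,283; SL = ⌊$129,716/10⌋ = $12,971 → take DB $28,283. Book value $113,133.
Year 2: DB = ⌊$113,133 × 200%/10⌋ = $22,626; SL = ⌊$101,433/9⌋ = $11,270 → take DB $22,626. Book value $90,507.
Year 3: DB = ⌊$90,507 × 200%/10⌋ = $18,101; SL = ⌊$78,807/8⌋ = $9,850 → take DB $18,101. Book value $72,406.
Year 4: DB = ⌊$72,406 × 200%/10⌋ = $14,481; SL = ⌊$60,706/7⌋ = $8,672 → take DB $14,481. Book value $57,925.
Year 5: DB = ⌊$57,925 × 200%/10⌋ = $11,585; SL = ⌊$46,225/6⌋ = $7,704 → take DB $11,585. Book value $46,340.
Year 6: DB = ⌊$46,340 × 200%/10⌋ = $9,268; SL = ⌊$34,640/5⌋ = $6,928 → take DB $9,268. Book value $37,072.

$37,072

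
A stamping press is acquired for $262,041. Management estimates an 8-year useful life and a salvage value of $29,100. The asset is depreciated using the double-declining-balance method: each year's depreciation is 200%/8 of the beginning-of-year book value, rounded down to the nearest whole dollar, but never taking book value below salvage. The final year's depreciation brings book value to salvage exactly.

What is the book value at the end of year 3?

Depreciable base = $262,041 − $29,100 = $232,941.
Year 1: ⌊$262,041 × 200%/8⌋ = $65,510. Book value $196,531.
Year 2: ⌊$196,531 × 200%/8⌋ = $49,132. Book value $147,399.
Year 3: ⌊$147,399 × 200%/8⌋ = $36,849. Book value $110,550.

$110,550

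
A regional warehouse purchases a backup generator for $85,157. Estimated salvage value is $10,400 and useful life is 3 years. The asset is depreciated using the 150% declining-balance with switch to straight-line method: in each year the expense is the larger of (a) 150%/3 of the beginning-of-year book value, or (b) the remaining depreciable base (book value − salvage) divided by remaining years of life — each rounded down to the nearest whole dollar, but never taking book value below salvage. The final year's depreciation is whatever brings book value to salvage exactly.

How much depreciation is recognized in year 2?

Depreciable base = $85,157 − $10,400 = $74,757.
Year 1: DB = ⌊$85,157 × 150%/3⌋ = $42,578; SL = ⌊$74,757/3⌋ = $24,919 → take DB $42,578. Book value $42,579.
Year 2: DB = ⌊$42,579 × 150%/3⌋ = $21,289; SL = ⌊$32,179/2⌋ = $16,089 → take DB $21,289. Book value $21,290.

$21,289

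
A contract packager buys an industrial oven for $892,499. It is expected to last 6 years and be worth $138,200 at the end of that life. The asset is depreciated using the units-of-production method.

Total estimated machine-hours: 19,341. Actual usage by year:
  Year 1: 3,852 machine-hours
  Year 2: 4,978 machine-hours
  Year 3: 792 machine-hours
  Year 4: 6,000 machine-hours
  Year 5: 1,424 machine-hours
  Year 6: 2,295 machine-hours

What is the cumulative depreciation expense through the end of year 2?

Depreciable base = $892,499 − $138,200 = $754,299.
Rate = $754,299 / 19,341 machine-hours = $39 per machine-hour.
Year 1: 3,852 × $39 = $150,228. Book value $742,271.
Year 2: 4,978 × $39 = $194,142. Book value $548,129.
Accumulated through year 2 = $892,499 − $548,129 = $344,370.

$344,370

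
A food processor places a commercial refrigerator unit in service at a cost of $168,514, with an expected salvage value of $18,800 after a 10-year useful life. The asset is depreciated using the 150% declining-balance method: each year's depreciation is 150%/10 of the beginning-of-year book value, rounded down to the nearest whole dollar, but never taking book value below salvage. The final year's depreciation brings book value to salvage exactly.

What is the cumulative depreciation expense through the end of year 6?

$104,957

Depreciable base = $168,514 − $18,800 = $149,714.
Year 1: ⌊$168,514 × 150%/10⌋ = $25,277. Book value $143,237.
Year 2: ⌊$143,237 × 150%/10⌋ = $21,485. Book value $121,752.
Year 3: ⌊$121,752 × 150%/10⌋ = $18,262. Book value $103,490.
Year 4: ⌊$103,490 × 150%/10⌋ = $15,523. Book value $87,967.
Year 5: ⌊$87,967 × 150%/10⌋ = $13,195. Book value $74,772.
Year 6: ⌊$74,772 × 150%/10⌋ = $11,215. Book value $63,557.
Accumulated through year 6 = $168,514 − $63,557 = $104,957.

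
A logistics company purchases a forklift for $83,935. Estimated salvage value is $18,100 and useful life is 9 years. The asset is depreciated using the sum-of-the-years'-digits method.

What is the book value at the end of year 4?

$40,045

Depreciable base = $83,935 − $18,100 = $65,835.
Sum of the years' digits = 9+8+7+6+5+4+3+2+1 = 45.
Year 1: $65,835 × 9/45 = $13,167. Book value $70,768.
Year 2: $65,835 × 8/45 = $11,704. Book value $59,064.
Year 3: $65,835 × 7/45 = $10,241. Book value $48,823.
Year 4: $65,835 × 6/45 = $8,778. Book value $40,045.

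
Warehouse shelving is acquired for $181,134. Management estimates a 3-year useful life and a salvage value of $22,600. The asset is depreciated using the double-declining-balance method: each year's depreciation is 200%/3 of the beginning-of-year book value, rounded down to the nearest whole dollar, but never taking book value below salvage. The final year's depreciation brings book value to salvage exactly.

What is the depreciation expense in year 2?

Depreciable base = $181,134 − $22,600 = $158,534.
Year 1: ⌊$181,134 × 200%/3⌋ = $120,756. Book value $60,378.
Year 2: ⌊$60,378 × 200%/3⌋ = $40,252, capped at $37,778. Book value $22,600.

$37,778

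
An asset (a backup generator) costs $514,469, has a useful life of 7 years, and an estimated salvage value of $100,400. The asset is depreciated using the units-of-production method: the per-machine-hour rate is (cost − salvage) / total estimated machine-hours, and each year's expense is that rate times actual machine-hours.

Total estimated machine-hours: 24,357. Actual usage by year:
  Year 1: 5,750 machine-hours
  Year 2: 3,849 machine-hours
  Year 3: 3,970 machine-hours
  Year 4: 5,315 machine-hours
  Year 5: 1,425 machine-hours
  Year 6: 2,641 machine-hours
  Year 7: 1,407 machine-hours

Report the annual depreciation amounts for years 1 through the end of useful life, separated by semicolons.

$97,750; $65,433; $67,490; $90,355; $24,225; $44,897; $23,919

Depreciable base = $514,469 − $100,400 = $414,069.
Rate = $414,069 / 24,357 machine-hours = $17 per machine-hour.
Year 1: 5,750 × $17 = $97,750. Book value $416,719.
Year 2: 3,849 × $17 = $65,433. Book value $351,286.
Year 3: 3,970 × $17 = $67,490. Book value $283,796.
Year 4: 5,315 × $17 = $90,355. Book value $193,441.
Year 5: 1,425 × $17 = $24,225. Book value $169,216.
Year 6: 2,641 × $17 = $44,897. Book value $124,319.
Year 7: 1,407 × $17 = $23,919. Book value $100,400.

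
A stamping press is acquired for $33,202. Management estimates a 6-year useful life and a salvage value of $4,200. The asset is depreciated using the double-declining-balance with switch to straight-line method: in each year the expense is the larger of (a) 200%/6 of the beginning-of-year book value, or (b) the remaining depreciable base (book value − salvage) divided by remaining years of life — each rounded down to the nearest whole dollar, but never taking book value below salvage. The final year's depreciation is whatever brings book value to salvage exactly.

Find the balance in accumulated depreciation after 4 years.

Depreciable base = $33,202 − $4,200 = $29,002.
Year 1: DB = ⌊$33,202 × 200%/6⌋ = $11,067; SL = ⌊$29,002/6⌋ = $4,833 → take DB $11,067. Book value $22,135.
Year 2: DB = ⌊$22,135 × 200%/6⌋ = $7,378; SL = ⌊$17,935/5⌋ = $3,587 → take DB $7,378. Book value $14,757.
Year 3: DB = ⌊$14,757 × 200%/6⌋ = $4,919; SL = ⌊$10,557/4⌋ = $2,639 → take DB $4,919. Book value $9,838.
Year 4: DB = ⌊$9,838 × 200%/6⌋ = $3,279; SL = ⌊$5,638/3⌋ = $1,879 → take DB $3,279. Book value $6,559.
Accumulated through year 4 = $33,202 − $6,559 = $26,643.

$26,643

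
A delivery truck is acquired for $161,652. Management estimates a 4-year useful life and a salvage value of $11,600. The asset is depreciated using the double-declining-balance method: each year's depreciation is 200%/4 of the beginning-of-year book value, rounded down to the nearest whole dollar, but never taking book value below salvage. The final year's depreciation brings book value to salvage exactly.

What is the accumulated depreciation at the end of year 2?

$121,239

Depreciable base = $161,652 − $11,600 = $150,052.
Year 1: ⌊$161,652 × 200%/4⌋ = $80,826. Book value $80,826.
Year 2: ⌊$80,826 × 200%/4⌋ = $40,413. Book value $40,413.
Accumulated through year 2 = $161,652 − $40,413 = $121,239.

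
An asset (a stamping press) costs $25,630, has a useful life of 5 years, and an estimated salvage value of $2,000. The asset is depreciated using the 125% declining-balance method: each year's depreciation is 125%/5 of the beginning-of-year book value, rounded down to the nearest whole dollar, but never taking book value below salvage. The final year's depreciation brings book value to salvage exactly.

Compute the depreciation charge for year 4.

$2,703

Depreciable base = $25,630 − $2,000 = $23,630.
Year 1: ⌊$25,630 × 125%/5⌋ = $6,407. Book value $19,223.
Year 2: ⌊$19,223 × 125%/5⌋ = $4,805. Book value $14,418.
Year 3: ⌊$14,418 × 125%/5⌋ = $3,604. Book value $10,814.
Year 4: ⌊$10,814 × 125%/5⌋ = $2,703. Book value $8,111.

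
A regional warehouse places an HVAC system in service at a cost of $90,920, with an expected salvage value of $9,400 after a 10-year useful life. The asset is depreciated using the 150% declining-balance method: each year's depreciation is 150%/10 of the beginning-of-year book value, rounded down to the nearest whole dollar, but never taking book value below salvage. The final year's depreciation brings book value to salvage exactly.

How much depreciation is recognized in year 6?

$6,051

Depreciable base = $90,920 − $9,400 = $81,520.
Year 1: ⌊$90,920 × 150%/10⌋ = $13,638. Book value $77,282.
Year 2: ⌊$77,282 × 150%/10⌋ = $11,592. Book value $65,690.
Year 3: ⌊$65,690 × 150%/10⌋ = $9,853. Book value $55,837.
Year 4: ⌊$55,837 × 150%/10⌋ = $8,375. Book value $47,462.
Year 5: ⌊$47,462 × 150%/10⌋ = $7,119. Book value $40,343.
Year 6: ⌊$40,343 × 150%/10⌋ = $6,051. Book value $34,292.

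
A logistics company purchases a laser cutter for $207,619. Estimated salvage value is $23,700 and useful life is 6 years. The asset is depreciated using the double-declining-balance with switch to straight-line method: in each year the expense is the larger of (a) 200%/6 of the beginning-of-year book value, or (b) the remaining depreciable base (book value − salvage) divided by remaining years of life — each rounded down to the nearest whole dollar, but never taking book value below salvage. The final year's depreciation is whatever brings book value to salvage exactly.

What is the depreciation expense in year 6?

Depreciable base = $207,619 − $23,700 = $183,919.
Year 1: DB = ⌊$207,619 × 200%/6⌋ = $69,206; SL = ⌊$183,919/6⌋ = $30,653 → take DB $69,206. Book value $138,413.
Year 2: DB = ⌊$138,413 × 200%/6⌋ = $46,137; SL = ⌊$114,713/5⌋ = $22,942 → take DB $46,137. Book value $92,276.
Year 3: DB = ⌊$92,276 × 200%/6⌋ = $30,758; SL = ⌊$68,576/4⌋ = $17,144 → take DB $30,758. Book value $61,518.
Year 4: DB = ⌊$61,518 × 200%/6⌋ = $20,506; SL = ⌊$37,818/3⌋ = $12,606 → take DB $20,506. Book value $41,012.
Year 5: DB = ⌊$41,012 × 200%/6⌋ = $13,670; SL = ⌊$17,312/2⌋ = $8,656 → take DB $13,670. Book value $27,342.
Year 6 (final): $27,342 − $23,700 = $3,642. Book value $23,700.

$3,642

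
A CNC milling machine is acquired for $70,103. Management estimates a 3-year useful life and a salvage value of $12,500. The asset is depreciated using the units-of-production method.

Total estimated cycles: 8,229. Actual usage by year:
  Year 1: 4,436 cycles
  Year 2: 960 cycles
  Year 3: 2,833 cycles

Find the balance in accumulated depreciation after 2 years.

Depreciable base = $70,103 − $12,500 = $57,603.
Rate = $57,603 / 8,229 cycles = $7 per cycle.
Year 1: 4,436 × $7 = $31,052. Book value $39,051.
Year 2: 960 × $7 = $6,720. Book value $32,331.
Accumulated through year 2 = $70,103 − $32,331 = $37,772.

$37,772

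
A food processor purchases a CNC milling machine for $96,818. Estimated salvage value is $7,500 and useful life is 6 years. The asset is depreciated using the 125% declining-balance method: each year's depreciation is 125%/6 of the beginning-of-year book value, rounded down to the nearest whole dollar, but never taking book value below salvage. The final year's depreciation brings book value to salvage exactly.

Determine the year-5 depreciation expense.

$7,923

Depreciable base = $96,818 − $7,500 = $89,318.
Year 1: ⌊$96,818 × 125%/6⌋ = $20,170. Book value $76,648.
Year 2: ⌊$76,648 × 125%/6⌋ = $15,968. Book value $60,680.
Year 3: ⌊$60,680 × 125%/6⌋ = $12,641. Book value $48,039.
Year 4: ⌊$48,039 × 125%/6⌋ = $10,008. Book value $38,031.
Year 5: ⌊$38,031 × 125%/6⌋ = $7,923. Book value $30,108.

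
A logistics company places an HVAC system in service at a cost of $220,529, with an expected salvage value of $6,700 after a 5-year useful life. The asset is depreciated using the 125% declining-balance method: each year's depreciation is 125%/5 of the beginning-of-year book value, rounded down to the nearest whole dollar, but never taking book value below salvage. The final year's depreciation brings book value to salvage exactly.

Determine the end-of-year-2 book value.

$124,048

Depreciable base = $220,529 − $6,700 = $213,829.
Year 1: ⌊$220,529 × 125%/5⌋ = $55,132. Book value $165,397.
Year 2: ⌊$165,397 × 125%/5⌋ = $41,349. Book value $124,048.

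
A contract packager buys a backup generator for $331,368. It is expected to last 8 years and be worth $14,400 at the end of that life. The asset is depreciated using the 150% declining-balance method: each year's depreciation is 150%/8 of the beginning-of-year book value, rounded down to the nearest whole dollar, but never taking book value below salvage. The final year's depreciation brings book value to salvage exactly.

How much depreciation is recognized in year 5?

Depreciable base = $331,368 − $14,400 = $316,968.
Year 1: ⌊$331,368 × 150%/8⌋ = $62,131. Book value $269,237.
Year 2: ⌊$269,237 × 150%/8⌋ = $50,481. Book value $218,756.
Year 3: ⌊$218,756 × 150%/8⌋ = $41,016. Book value $177,740.
Year 4: ⌊$177,740 × 150%/8⌋ = $33,326. Book value $144,414.
Year 5: ⌊$144,414 × 150%/8⌋ = $27,077. Book value $117,337.

$27,077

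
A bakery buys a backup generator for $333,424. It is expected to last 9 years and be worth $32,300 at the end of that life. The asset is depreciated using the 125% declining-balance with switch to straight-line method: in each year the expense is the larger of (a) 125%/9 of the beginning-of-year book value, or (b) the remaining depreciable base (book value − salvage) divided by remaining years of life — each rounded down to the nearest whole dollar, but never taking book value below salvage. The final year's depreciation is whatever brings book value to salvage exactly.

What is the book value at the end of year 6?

Depreciable base = $333,424 − $32,300 = $301,124.
Year 1: DB = ⌊$333,424 × 125%/9⌋ = $46,308; SL = ⌊$301,124/9⌋ = $33,458 → take DB $46,308. Book value $287,116.
Year 2: DB = ⌊$287,116 × 125%/9⌋ = $39,877; SL = ⌊$254,816/8⌋ = $31,852 → take DB $39,877. Book value $247,239.
Year 3: DB = ⌊$247,239 × 125%/9⌋ = $34,338; SL = ⌊$214,939/7⌋ = $30,705 → take DB $34,338. Book value $212,901.
Year 4: DB = ⌊$212,901 × 125%/9⌋ = $29,569; SL = ⌊$180,601/6⌋ = $30,100 → take SL $30,100. Book value $182,801.
Year 5: DB = ⌊$182,801 × 125%/9⌋ = $25,389; SL = ⌊$150,501/5⌋ = $30,100 → take SL $30,100. Book value $152,701.
Year 6: DB = ⌊$152,701 × 125%/9⌋ = $21,208; SL = ⌊$120,401/4⌋ = $30,100 → take SL $30,100. Book value $122,601.

$122,601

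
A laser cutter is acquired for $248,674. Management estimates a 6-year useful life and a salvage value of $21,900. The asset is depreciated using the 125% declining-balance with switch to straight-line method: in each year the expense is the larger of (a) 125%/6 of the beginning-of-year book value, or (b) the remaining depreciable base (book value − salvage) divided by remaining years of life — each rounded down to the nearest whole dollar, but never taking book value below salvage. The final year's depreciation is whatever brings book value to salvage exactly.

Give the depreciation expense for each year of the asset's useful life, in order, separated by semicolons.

$51,807; $41,013; $33,488; $33,488; $33,489; $33,489

Depreciable base = $248,674 − $21,900 = $226,774.
Year 1: DB = ⌊$248,674 × 125%/6⌋ = $51,807; SL = ⌊$226,774/6⌋ = $37,795 → take DB $51,807. Book value $196,867.
Year 2: DB = ⌊$196,867 × 125%/6⌋ = $41,013; SL = ⌊$174,967/5⌋ = $34,993 → take DB $41,013. Book value $155,854.
Year 3: DB = ⌊$155,854 × 125%/6⌋ = $32,469; SL = ⌊$133,954/4⌋ = $33,488 → take SL $33,488. Book value $122,366.
Year 4: DB = ⌊$122,366 × 125%/6⌋ = $25,492; SL = ⌊$100,466/3⌋ = $33,488 → take SL $33,488. Book value $88,878.
Year 5: DB = ⌊$88,878 × 125%/6⌋ = $18,516; SL = ⌊$66,978/2⌋ = $33,489 → take SL $33,489. Book value $55,389.
Year 6 (final): $55,389 − $21,900 = $33,489. Book value $21,900.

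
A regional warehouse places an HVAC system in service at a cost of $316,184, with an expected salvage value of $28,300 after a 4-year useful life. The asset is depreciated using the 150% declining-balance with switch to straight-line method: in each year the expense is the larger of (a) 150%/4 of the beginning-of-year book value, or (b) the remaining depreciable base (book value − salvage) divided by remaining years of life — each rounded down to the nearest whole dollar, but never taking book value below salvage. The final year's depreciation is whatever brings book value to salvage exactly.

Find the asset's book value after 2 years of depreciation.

$123,510

Depreciable base = $316,184 − $28,300 = $287,884.
Year 1: DB = ⌊$316,184 × 150%/4⌋ = $118,569; SL = ⌊$287,884/4⌋ = $71,971 → take DB $118,569. Book value $197,615.
Year 2: DB = ⌊$197,615 × 150%/4⌋ = $74,105; SL = ⌊$169,315/3⌋ = $56,438 → take DB $74,105. Book value $123,510.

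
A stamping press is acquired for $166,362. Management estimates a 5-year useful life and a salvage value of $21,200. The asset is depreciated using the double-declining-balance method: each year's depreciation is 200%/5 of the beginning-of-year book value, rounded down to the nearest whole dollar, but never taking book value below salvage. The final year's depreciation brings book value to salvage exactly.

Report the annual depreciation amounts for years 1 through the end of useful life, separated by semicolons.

Depreciable base = $166,362 − $21,200 = $145,162.
Year 1: ⌊$166,362 × 200%/5⌋ = $66,544. Book value $99,818.
Year 2: ⌊$99,818 × 200%/5⌋ = $39,927. Book value $59,891.
Year 3: ⌊$59,891 × 200%/5⌋ = $23,956. Book value $35,935.
Year 4: ⌊$35,935 × 200%/5⌋ = $14,374. Book value $21,561.
Year 5 (final): $21,561 − $21,200 = $361. Book value $21,200.

$66,544; $39,927; $23,956; $14,374; $361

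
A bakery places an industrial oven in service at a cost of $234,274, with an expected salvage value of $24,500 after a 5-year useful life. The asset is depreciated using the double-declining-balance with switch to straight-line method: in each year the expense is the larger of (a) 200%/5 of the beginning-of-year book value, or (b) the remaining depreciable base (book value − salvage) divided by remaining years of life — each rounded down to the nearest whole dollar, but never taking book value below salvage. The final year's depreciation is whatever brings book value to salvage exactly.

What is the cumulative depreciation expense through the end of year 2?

Depreciable base = $234,274 − $24,500 = $209,774.
Year 1: DB = ⌊$234,274 × 200%/5⌋ = $93,709; SL = ⌊$209,774/5⌋ = $41,954 → take DB $93,709. Book value $140,565.
Year 2: DB = ⌊$140,565 × 200%/5⌋ = $56,226; SL = ⌊$116,065/4⌋ = $29,016 → take DB $56,226. Book value $84,339.
Accumulated through year 2 = $234,274 − $84,339 = $149,935.

$149,935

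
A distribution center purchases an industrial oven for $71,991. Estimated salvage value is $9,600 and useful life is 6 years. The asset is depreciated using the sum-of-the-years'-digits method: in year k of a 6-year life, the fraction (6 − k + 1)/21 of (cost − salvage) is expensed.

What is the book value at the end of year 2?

$39,310

Depreciable base = $71,991 − $9,600 = $62,391.
Sum of the years' digits = 6+5+4+3+2+1 = 21.
Year 1: $62,391 × 6/21 = $17,826. Book value $54,165.
Year 2: $62,391 × 5/21 = $14,855. Book value $39,310.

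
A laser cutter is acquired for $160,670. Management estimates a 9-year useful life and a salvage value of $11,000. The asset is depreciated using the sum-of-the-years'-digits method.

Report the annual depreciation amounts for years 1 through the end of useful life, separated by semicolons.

$29,934; $26,608; $23,282; $19,956; $16,630; $13,304; $9,978; $6,652; $3,326

Depreciable base = $160,670 − $11,000 = $149,670.
Sum of the years' digits = 9+8+7+6+5+4+3+2+1 = 45.
Year 1: $149,670 × 9/45 = $29,934. Book value $130,736.
Year 2: $149,670 × 8/45 = $26,608. Book value $104,128.
Year 3: $149,670 × 7/45 = $23,282. Book value $80,846.
Year 4: $149,670 × 6/45 = $19,956. Book value $60,890.
Year 5: $149,670 × 5/45 = $16,630. Book value $44,260.
Year 6: $149,670 × 4/45 = $13,304. Book value $30,956.
Year 7: $149,670 × 3/45 = $9,978. Book value $20,978.
Year 8: $149,670 × 2/45 = $6,652. Book value $14,326.
Year 9: $149,670 × 1/45 = $3,326. Book value $11,000.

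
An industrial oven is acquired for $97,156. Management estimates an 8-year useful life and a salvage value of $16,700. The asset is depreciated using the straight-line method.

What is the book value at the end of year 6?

Depreciable base = $97,156 − $16,700 = $80,456.
Annual expense = $80,456 / 8 = $10,057.
End of year 1: book value $87,099.
End of year 2: book value $77,042.
End of year 3: book value $66,985.
End of year 4: book value $56,928.
End of year 5: book value $46,871.
End of year 6: book value $36,814.

$36,814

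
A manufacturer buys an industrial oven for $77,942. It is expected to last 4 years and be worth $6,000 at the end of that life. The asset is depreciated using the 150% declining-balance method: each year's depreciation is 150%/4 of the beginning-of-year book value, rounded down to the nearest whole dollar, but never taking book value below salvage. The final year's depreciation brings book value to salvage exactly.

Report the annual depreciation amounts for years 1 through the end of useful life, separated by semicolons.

$29,228; $18,267; $11,417; $13,030

Depreciable base = $77,942 − $6,000 = $71,942.
Year 1: ⌊$77,942 × 150%/4⌋ = $29,228. Book value $48,714.
Year 2: ⌊$48,714 × 150%/4⌋ = $18,267. Book value $30,447.
Year 3: ⌊$30,447 × 150%/4⌋ = $11,417. Book value $19,030.
Year 4 (final): $19,030 − $6,000 = $13,030. Book value $6,000.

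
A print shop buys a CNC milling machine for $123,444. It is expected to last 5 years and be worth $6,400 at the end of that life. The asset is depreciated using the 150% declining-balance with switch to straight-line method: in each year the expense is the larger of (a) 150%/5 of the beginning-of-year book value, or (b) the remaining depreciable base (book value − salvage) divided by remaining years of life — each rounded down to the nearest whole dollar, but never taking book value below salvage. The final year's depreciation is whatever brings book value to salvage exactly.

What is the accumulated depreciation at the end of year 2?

Depreciable base = $123,444 − $6,400 = $117,044.
Year 1: DB = ⌊$123,444 × 150%/5⌋ = $37,033; SL = ⌊$117,044/5⌋ = $23,408 → take DB $37,033. Book value $86,411.
Year 2: DB = ⌊$86,411 × 150%/5⌋ = $25,923; SL = ⌊$80,011/4⌋ = $20,002 → take DB $25,923. Book value $60,488.
Accumulated through year 2 = $123,444 − $60,488 = $62,956.

$62,956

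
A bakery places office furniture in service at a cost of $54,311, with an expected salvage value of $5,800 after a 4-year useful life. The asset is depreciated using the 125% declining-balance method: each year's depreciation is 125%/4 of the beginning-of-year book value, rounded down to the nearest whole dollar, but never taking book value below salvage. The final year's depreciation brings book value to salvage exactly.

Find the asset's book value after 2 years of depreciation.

Depreciable base = $54,311 − $5,800 = $48,511.
Year 1: ⌊$54,311 × 125%/4⌋ = $16,972. Book value $37,339.
Year 2: ⌊$37,339 × 125%/4⌋ = $11,668. Book value $25,671.

$25,671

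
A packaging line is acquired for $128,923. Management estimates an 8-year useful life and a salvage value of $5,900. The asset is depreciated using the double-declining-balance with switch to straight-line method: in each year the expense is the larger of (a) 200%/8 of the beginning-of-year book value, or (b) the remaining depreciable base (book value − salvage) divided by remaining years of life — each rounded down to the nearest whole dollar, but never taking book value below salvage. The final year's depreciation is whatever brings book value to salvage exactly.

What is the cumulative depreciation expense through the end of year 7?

$114,791

Depreciable base = $128,923 − $5,900 = $123,023.
Year 1: DB = ⌊$128,923 × 200%/8⌋ = $32,230; SL = ⌊$123,023/8⌋ = $15,377 → take DB $32,230. Book value $96,693.
Year 2: DB = ⌊$96,693 × 200%/8⌋ = $24,173; SL = ⌊$90,793/7⌋ = $12,970 → take DB $24,173. Book value $72,520.
Year 3: DB = ⌊$72,520 × 200%/8⌋ = $18,130; SL = ⌊$66,620/6⌋ = $11,103 → take DB $18,130. Book value $54,390.
Year 4: DB = ⌊$54,390 × 200%/8⌋ = $13,597; SL = ⌊$48,490/5⌋ = $9,698 → take DB $13,597. Book value $40,793.
Year 5: DB = ⌊$40,793 × 200%/8⌋ = $10,198; SL = ⌊$34,893/4⌋ = $8,723 → take DB $10,198. Book value $30,595.
Year 6: DB = ⌊$30,595 × 200%/8⌋ = $7,648; SL = ⌊$24,695/3⌋ = $8,231 → take SL $8,231. Book value $22,364.
Year 7: DB = ⌊$22,364 × 200%/8⌋ = $5,591; SL = ⌊$16,464/2⌋ = $8,232 → take SL $8,232. Book value $14,132.
Accumulated through year 7 = $128,923 − $14,132 = $114,791.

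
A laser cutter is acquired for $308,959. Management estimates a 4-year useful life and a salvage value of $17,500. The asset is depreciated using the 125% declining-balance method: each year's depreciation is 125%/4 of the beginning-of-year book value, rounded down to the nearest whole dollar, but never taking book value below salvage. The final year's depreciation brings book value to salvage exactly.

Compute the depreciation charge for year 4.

Depreciable base = $308,959 − $17,500 = $291,459.
Year 1: ⌊$308,959 × 125%/4⌋ = $96,549. Book value $212,410.
Year 2: ⌊$212,410 × 125%/4⌋ = $66,378. Book value $146,032.
Year 3: ⌊$146,032 × 125%/4⌋ = $45,635. Book value $100,397.
Year 4 (final): $100,397 − $17,500 = $82,897. Book value $17,500.

$82,897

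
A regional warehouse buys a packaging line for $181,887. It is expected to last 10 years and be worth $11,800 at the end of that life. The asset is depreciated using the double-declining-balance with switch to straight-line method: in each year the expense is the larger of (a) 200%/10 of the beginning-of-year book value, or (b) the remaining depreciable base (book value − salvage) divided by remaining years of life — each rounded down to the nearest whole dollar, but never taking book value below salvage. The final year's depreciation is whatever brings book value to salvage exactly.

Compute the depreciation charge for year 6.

$11,920

Depreciable base = $181,887 − $11,800 = $170,087.
Year 1: DB = ⌊$181,887 × 200%/10⌋ = $36,377; SL = ⌊$170,087/10⌋ = $17,008 → take DB $36,377. Book value $145,510.
Year 2: DB = ⌊$145,510 × 200%/10⌋ = $29,102; SL = ⌊$133,710/9⌋ = $14,856 → take DB $29,102. Book value $116,408.
Year 3: DB = ⌊$116,408 × 200%/10⌋ = $23,281; SL = ⌊$104,608/8⌋ = $13,076 → take DB $23,281. Book value $93,127.
Year 4: DB = ⌊$93,127 × 200%/10⌋ = $18,625; SL = ⌊$81,327/7⌋ = $11,618 → take DB $18,625. Book value $74,502.
Year 5: DB = ⌊$74,502 × 200%/10⌋ = $14,900; SL = ⌊$62,702/6⌋ = $10,450 → take DB $14,900. Book value $59,602.
Year 6: DB = ⌊$59,602 × 200%/10⌋ = $11,920; SL = ⌊$47,802/5⌋ = $9,560 → take DB $11,920. Book value $47,682.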